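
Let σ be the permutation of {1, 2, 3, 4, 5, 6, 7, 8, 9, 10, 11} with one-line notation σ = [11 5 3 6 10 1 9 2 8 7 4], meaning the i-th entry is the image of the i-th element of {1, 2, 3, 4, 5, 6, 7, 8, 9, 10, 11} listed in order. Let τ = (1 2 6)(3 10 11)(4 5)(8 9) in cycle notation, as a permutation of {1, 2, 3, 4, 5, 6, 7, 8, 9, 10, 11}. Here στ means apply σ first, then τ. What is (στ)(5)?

(στ)(5) = τ(σ(5)). σ(5) = 10, then τ(10) = 11. So (στ)(5) = 11.

11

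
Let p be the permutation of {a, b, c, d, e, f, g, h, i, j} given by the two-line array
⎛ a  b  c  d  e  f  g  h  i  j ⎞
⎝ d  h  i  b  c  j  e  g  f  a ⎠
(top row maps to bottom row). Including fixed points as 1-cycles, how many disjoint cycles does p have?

The cycle decomposition is (a, d, b, h, g, e, c, i, f, j), which has 1 cycle (counting 1-cycles).

1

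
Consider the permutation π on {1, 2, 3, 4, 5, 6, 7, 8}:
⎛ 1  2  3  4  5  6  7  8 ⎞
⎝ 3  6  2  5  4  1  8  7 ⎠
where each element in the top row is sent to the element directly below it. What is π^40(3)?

Tracing 3 → 2 → … returns to 3 after 4 steps, so 3 lies in a 4-cycle (1 3 2 6).
On a 4-cycle, π^4 is the identity, so π^40 = π^0 there (40 ≡ 0 mod 4).
So π^40(3) = 3.

3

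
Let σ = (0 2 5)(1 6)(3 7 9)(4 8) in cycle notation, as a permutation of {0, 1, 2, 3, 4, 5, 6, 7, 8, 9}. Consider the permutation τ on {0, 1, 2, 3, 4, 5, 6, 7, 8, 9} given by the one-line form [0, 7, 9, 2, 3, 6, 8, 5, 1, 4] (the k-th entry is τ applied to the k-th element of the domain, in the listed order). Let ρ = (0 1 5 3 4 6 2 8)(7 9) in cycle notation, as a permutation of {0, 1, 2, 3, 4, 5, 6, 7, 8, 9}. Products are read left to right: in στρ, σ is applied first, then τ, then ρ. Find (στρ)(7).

Apply the permutations in order: σ(7) = 9, then τ(9) = 4, then ρ(4) = 6. So (στρ)(7) = 6.

6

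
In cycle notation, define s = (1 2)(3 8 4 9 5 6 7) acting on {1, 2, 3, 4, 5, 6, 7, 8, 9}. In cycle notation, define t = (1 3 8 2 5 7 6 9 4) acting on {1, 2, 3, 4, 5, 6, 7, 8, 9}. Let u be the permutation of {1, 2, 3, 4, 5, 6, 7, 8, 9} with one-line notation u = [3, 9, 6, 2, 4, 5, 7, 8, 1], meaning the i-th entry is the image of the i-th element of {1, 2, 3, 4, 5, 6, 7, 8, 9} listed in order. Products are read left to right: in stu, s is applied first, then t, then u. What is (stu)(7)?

8

Chase 7: s(7) = 3; t(3) = 8; u(8) = 8. Hence (stu)(7) = 8.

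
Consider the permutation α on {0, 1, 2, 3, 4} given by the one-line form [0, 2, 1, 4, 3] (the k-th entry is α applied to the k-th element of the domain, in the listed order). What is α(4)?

3

4 is element number 5 of the domain, and entry number 5 of the one-line form is 3, so α(4) = 3.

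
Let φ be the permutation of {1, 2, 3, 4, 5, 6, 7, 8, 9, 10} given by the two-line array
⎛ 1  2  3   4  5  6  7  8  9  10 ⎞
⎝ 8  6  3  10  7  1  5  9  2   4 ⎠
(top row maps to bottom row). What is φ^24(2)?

9

Tracing 2 → 6 → … returns to 2 after 5 steps, so 2 lies in a 5-cycle (1, 8, 9, 2, 6).
Powers repeat with period 5 on this cycle, and 24 mod 5 = 4, so φ^24(2) = φ^4(2).
Stepping 4 places around the cycle: 2 → 6 → 1 → 8 → 9.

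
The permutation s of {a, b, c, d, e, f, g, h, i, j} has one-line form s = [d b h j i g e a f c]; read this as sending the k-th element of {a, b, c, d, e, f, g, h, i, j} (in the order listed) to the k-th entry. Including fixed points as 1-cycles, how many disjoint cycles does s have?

The cycle decomposition is (a, d, j, c, h)(b)(e, i, f, g), which has 3 cycles (counting 1-cycles).

3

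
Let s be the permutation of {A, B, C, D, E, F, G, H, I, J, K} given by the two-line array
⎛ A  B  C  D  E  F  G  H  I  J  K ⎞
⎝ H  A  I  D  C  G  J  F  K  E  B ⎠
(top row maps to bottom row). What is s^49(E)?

Tracing E → C → … returns to E after 10 steps, so E lies in a 10-cycle (A H F G J E C I K B).
Since the cycle has length 10, s^49 acts on it the same as s^9 (49 mod 10 = 9).
Stepping 9 places around the cycle: E → C → I → K → B → A → H → F → G → J.

J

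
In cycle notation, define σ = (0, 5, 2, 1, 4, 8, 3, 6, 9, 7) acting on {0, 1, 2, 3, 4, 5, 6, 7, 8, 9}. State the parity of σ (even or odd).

odd

The cycle lengths are 10.
A cycle of length ℓ contributes ℓ−1 transpositions, so σ is a product of 9 transpositions — odd.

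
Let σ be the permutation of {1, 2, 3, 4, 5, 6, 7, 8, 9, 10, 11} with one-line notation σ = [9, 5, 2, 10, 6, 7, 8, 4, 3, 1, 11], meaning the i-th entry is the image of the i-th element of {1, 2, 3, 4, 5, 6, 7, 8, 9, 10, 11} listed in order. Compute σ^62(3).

5

Tracing 3 → 2 → … returns to 3 after 10 steps, so 3 lies in a 10-cycle (1, 9, 3, 2, 5, 6, 7, 8, 4, 10).
Since the cycle has length 10, σ^62 acts on it the same as σ^2 (62 mod 10 = 2).
Stepping 2 places around the cycle: 3 → 2 → 5.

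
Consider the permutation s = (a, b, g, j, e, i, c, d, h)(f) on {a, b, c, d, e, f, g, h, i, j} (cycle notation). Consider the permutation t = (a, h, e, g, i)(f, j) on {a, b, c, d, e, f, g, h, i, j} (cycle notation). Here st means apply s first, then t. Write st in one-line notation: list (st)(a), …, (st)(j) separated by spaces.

(st)(x) = t(s(x)). Computing each image: t(s(a)) = t(b) = b, t(s(b)) = t(g) = i, t(s(c)) = t(d) = d, t(s(d)) = t(h) = e, t(s(e)) = t(i) = a, t(s(f)) = t(f) = j, t(s(g)) = t(j) = f, t(s(h)) = t(a) = h, t(s(i)) = t(c) = c, t(s(j)) = t(e) = g.
Hence st = [b i d e a j f h c g].

b i d e a j f h c g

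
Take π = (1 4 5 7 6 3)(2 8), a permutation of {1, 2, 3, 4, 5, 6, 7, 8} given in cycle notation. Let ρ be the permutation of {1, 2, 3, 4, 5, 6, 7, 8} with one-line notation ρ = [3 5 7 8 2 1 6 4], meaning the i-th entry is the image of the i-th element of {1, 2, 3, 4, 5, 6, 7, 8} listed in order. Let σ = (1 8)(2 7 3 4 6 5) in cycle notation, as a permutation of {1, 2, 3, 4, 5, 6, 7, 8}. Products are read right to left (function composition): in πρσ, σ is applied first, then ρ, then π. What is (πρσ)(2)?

3

(πρσ)(2) = π(ρ(σ(2))). σ(2) = 7, then ρ(7) = 6, then π(6) = 3, so the result is 3.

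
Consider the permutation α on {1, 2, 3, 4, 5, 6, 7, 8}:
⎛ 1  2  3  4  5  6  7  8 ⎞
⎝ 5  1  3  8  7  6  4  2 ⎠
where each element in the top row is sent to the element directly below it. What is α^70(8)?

7

Tracing 8 → 2 → … returns to 8 after 6 steps, so 8 lies in a 6-cycle (1 5 7 4 8 2).
On a 6-cycle, α^6 is the identity, so α^70 = α^4 there (70 ≡ 4 mod 6).
Advancing 4 steps from 8: 8 → 2 → 1 → 5 → 7.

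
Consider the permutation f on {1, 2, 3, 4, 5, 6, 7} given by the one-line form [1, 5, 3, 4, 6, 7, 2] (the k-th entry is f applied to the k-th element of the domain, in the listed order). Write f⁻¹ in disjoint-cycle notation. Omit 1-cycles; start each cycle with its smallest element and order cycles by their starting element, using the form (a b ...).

(2 7 6 5)

The cycle decomposition of f is (2 5 6 7).
The inverse reverses every cycle; in canonical form, f⁻¹ = (2 7 6 5).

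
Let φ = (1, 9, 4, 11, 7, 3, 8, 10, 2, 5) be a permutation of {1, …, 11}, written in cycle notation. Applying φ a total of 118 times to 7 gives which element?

4

7 lies in the 10-cycle (1, 9, 4, 11, 7, 3, 8, 10, 2, 5).
On a 10-cycle, φ^10 is the identity, so φ^118 = φ^8 there (118 ≡ 8 mod 10).
Stepping 8 places around the cycle: 7 → 3 → 8 → 10 → 2 → 5 → 1 → 9 → 4.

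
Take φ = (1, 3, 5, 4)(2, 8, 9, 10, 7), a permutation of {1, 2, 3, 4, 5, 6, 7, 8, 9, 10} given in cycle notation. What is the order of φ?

The disjoint cycles have lengths 5, 4, 1.
Since disjoint cycles commute, ord(φ) = lcm(5, 4) = 20.

20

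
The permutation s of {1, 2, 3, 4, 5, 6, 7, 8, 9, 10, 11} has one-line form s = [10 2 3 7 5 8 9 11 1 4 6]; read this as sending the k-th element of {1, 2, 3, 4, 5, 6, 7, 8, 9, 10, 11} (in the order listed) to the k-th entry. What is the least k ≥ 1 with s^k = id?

Writing s as disjoint cycles, the cycle lengths are 5, 3, 1, 1, 1.
The order is lcm(5, 3) = 15.

15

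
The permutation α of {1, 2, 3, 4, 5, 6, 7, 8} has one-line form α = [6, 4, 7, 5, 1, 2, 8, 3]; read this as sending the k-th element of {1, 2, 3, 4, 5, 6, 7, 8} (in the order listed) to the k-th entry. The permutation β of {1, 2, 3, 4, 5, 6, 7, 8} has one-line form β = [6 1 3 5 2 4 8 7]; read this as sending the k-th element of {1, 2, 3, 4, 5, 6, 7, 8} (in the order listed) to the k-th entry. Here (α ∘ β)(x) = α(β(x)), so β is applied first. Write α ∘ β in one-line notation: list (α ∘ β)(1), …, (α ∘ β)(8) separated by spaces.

(α ∘ β)(x) = α(β(x)). Computing each image: α(β(1)) = α(6) = 2, α(β(2)) = α(1) = 6, α(β(3)) = α(3) = 7, α(β(4)) = α(5) = 1, α(β(5)) = α(2) = 4, α(β(6)) = α(4) = 5, α(β(7)) = α(8) = 3, α(β(8)) = α(7) = 8.
Hence α ∘ β = [2 6 7 1 4 5 3 8].

2 6 7 1 4 5 3 8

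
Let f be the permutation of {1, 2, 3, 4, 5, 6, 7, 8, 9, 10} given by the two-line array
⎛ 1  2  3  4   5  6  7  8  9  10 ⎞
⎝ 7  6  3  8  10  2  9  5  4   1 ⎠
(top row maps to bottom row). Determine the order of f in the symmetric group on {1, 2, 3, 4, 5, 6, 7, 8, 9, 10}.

14

Writing f as disjoint cycles, the cycle lengths are 7, 2, 1.
The order of f is the least common multiple of its cycle lengths: lcm(7, 2) = 14.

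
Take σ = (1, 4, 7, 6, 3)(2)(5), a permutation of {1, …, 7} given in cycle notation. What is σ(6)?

3

6 appears in (1, 4, 7, 6, 3); the next entry (wrapping around) is 3.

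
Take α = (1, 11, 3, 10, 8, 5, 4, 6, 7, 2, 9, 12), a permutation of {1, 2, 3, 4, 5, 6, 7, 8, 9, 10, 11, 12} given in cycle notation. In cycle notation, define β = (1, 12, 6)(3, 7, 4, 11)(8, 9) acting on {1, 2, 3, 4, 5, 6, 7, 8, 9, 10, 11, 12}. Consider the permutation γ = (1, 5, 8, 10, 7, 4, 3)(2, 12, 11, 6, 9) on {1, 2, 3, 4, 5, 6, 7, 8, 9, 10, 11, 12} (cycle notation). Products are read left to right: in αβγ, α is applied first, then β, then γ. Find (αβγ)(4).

5

(αβγ)(4) = γ(β(α(4))). α(4) = 6, then β(6) = 1, then γ(1) = 5, so the result is 5.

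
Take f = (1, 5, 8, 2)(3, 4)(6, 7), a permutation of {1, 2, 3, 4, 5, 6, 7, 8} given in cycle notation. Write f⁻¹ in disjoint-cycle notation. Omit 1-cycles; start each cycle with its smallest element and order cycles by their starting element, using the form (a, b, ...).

The inverse reverses each cycle.
Reversing each cycle of f and rotating so the smallest element leads gives (1, 2, 8, 5)(3, 4)(6, 7).

(1, 2, 8, 5)(3, 4)(6, 7)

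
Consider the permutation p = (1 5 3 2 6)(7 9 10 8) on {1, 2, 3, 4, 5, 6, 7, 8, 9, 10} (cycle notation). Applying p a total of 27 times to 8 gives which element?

10

8 lies in the 4-cycle (7 9 10 8).
Since the cycle has length 4, p^27 acts on it the same as p^3 (27 mod 4 = 3).
Advancing 3 steps from 8: 8 → 7 → 9 → 10.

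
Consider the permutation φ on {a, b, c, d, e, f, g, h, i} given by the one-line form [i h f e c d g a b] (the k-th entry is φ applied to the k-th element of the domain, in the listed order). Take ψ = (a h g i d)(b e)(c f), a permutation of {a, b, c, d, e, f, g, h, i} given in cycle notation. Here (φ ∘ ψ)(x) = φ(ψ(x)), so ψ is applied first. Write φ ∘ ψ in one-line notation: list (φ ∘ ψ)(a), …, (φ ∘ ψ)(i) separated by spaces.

a c d i h f b g e

(φ ∘ ψ)(x) = φ(ψ(x)). Computing each image: φ(ψ(a)) = φ(h) = a, φ(ψ(b)) = φ(e) = c, φ(ψ(c)) = φ(f) = d, φ(ψ(d)) = φ(a) = i, φ(ψ(e)) = φ(b) = h, φ(ψ(f)) = φ(c) = f, φ(ψ(g)) = φ(i) = b, φ(ψ(h)) = φ(g) = g, φ(ψ(i)) = φ(d) = e.
Hence φ ∘ ψ = [a c d i h f b g e].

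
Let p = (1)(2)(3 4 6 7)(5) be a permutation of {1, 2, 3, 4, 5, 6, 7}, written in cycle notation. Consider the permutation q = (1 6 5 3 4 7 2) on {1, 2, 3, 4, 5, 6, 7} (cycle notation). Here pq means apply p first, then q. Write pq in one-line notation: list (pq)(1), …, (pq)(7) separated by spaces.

Chase each element through p then q: 1 → 1 → 6; 2 → 2 → 1; 3 → 4 → 7; 4 → 6 → 5; 5 → 5 → 3; 6 → 7 → 2; 7 → 3 → 4.
Collecting the images, pq = [6 1 7 5 3 2 4].

6 1 7 5 3 2 4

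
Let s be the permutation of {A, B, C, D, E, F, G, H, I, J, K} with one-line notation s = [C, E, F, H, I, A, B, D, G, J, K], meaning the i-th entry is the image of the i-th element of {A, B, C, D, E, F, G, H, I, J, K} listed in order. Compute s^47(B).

Tracing B → E → … returns to B after 4 steps, so B lies in a 4-cycle (B, E, I, G).
Since the cycle has length 4, s^47 acts on it the same as s^3 (47 mod 4 = 3).
Stepping 3 places around the cycle: B → E → I → G.

G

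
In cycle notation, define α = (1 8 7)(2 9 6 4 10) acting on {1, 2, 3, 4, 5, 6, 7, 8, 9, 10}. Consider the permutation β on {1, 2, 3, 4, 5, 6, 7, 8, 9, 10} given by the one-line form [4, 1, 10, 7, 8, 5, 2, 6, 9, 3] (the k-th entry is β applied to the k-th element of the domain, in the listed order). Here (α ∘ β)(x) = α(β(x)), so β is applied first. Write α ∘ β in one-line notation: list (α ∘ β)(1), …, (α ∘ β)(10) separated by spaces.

10 8 2 1 7 5 9 4 6 3

(α ∘ β)(x) = α(β(x)). Computing each image: α(β(1)) = α(4) = 10, α(β(2)) = α(1) = 8, α(β(3)) = α(10) = 2, α(β(4)) = α(7) = 1, α(β(5)) = α(8) = 7, α(β(6)) = α(5) = 5, α(β(7)) = α(2) = 9, α(β(8)) = α(6) = 4, α(β(9)) = α(9) = 6, α(β(10)) = α(3) = 3.
Hence α ∘ β = [10 8 2 1 7 5 9 4 6 3].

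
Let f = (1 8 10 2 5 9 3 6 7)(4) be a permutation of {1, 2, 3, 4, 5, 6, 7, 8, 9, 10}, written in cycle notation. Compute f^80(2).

10

2 lies in the 9-cycle (1 8 10 2 5 9 3 6 7).
Powers repeat with period 9 on this cycle, and 80 mod 9 = 8, so f^80(2) = f^8(2).
Stepping 8 places around the cycle: 2 → 5 → 9 → 3 → 6 → 7 → 1 → 8 → 10.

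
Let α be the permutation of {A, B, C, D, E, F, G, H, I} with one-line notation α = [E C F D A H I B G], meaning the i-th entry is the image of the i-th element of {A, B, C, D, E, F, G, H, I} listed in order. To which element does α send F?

H

F is element number 6 of the domain, and entry number 6 of the one-line form is H, so α(F) = H.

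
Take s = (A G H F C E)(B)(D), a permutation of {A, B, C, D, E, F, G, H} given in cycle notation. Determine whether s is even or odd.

The cycle lengths are 6, 1, 1.
A cycle of length ℓ contributes ℓ−1 transpositions, so s is a product of 5 transpositions — odd.

odd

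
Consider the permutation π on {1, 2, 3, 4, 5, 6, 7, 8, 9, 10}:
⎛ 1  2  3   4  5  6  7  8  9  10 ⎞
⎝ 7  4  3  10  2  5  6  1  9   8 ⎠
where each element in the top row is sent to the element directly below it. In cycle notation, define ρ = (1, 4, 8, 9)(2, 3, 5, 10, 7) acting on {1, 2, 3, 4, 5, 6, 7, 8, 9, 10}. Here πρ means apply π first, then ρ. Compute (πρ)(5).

π(5) = 2, then ρ(2) = 3; composing gives (πρ)(5) = 3.

3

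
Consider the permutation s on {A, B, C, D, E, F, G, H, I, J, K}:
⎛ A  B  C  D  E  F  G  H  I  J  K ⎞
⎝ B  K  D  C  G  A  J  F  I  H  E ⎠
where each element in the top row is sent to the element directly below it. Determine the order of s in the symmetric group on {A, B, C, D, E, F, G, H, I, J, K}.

The disjoint-cycle form of s has cycle lengths 8, 2, 1.
Since disjoint cycles commute, ord(s) = lcm(8, 2) = 8.

8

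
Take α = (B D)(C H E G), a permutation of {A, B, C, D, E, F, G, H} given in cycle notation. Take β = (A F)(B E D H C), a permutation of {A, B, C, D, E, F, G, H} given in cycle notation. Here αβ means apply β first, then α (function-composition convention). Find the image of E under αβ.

B

First apply β: β(E) = D, then α(D) = B. Thus (αβ)(E) = B.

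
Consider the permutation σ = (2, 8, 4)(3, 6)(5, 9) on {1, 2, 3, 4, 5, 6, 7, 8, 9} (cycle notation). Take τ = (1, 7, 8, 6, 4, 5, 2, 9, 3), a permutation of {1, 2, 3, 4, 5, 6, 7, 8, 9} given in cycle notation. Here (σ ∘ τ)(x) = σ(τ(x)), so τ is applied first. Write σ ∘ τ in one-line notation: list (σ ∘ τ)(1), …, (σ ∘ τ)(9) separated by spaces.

7 5 1 9 8 2 4 3 6

For each element, apply τ then σ: 1 → 7 → 7; 2 → 9 → 5; 3 → 1 → 1; 4 → 5 → 9; 5 → 2 → 8; 6 → 4 → 2; 7 → 8 → 4; 8 → 6 → 3; 9 → 3 → 6.
So σ ∘ τ in one-line form is 7 5 1 9 8 2 4 3 6.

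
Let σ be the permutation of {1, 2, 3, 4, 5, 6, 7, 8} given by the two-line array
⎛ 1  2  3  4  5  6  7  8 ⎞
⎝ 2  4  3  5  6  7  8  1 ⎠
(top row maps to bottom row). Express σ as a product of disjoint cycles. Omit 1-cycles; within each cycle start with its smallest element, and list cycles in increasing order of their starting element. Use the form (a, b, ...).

(1, 2, 4, 5, 6, 7, 8)

From 1: 1 → 2 → 4 → 5 → 6 → 7 → 8 → 1, closing the cycle (1, 2, 4, 5, 6, 7, 8).
Repeating from the next unused element and collecting all non-trivial cycles gives (1, 2, 4, 5, 6, 7, 8).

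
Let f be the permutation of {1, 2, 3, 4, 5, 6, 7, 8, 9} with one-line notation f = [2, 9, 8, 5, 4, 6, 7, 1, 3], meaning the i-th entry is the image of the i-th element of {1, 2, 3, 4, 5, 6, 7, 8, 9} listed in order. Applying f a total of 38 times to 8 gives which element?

Tracing 8 → 1 → … returns to 8 after 5 steps, so 8 lies in a 5-cycle (1 2 9 3 8).
On a 5-cycle, f^5 is the identity, so f^38 = f^3 there (38 ≡ 3 mod 5).
Stepping 3 places around the cycle: 8 → 1 → 2 → 9.

9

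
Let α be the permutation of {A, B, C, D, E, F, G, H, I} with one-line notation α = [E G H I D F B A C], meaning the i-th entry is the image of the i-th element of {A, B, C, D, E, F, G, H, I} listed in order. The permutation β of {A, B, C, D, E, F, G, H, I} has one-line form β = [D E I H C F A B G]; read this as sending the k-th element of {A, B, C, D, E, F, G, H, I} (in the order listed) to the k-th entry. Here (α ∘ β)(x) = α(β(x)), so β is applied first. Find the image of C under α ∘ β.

First apply β: β(C) = I, then α(I) = C. Thus (α ∘ β)(C) = C.

C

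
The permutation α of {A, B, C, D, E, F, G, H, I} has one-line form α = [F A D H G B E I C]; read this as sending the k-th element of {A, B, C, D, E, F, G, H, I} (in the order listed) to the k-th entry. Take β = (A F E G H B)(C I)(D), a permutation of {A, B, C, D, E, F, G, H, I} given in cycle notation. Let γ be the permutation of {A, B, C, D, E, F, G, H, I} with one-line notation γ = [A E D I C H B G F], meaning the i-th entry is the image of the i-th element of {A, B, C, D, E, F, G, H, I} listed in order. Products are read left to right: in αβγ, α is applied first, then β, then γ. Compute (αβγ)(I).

F

(αβγ)(I) = γ(β(α(I))). α(I) = C, then β(C) = I, then γ(I) = F, so the result is F.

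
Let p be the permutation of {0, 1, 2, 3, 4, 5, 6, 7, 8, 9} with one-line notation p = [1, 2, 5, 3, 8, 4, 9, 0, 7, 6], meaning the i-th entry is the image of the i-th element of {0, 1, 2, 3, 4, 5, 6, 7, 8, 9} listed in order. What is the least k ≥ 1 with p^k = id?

The disjoint-cycle form of p has cycle lengths 7, 2, 1.
Since disjoint cycles commute, ord(p) = lcm(7, 2) = 14.

14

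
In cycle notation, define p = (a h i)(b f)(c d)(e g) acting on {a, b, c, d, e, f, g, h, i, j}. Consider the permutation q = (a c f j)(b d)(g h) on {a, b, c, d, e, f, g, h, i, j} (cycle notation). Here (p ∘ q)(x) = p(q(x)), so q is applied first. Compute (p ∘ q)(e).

q(e) = e, then p(e) = g; composing gives (p ∘ q)(e) = g.

g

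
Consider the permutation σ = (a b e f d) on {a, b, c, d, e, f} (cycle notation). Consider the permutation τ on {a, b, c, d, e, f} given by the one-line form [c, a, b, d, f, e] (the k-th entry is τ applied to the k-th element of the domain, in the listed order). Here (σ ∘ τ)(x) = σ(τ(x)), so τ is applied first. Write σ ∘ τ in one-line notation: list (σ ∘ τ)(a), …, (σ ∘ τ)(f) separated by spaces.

(σ ∘ τ)(x) = σ(τ(x)). Computing each image: σ(τ(a)) = σ(c) = c, σ(τ(b)) = σ(a) = b, σ(τ(c)) = σ(b) = e, σ(τ(d)) = σ(d) = a, σ(τ(e)) = σ(f) = d, σ(τ(f)) = σ(e) = f.
Hence σ ∘ τ = [c b e a d f].

c b e a d f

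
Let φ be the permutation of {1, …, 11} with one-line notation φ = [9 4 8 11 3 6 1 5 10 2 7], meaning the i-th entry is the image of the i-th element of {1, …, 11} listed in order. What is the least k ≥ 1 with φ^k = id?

21

Decomposing into disjoint cycles gives cycle lengths 7, 3, 1.
The order is lcm(7, 3) = 21.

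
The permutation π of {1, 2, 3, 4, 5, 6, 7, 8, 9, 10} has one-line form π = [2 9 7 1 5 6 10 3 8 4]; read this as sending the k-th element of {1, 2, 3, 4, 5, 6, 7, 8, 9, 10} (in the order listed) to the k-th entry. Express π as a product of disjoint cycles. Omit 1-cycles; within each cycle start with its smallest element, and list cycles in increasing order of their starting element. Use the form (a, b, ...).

Start at 1 and follow images: 1 → 2 → 9 → 8 → 3 → 7 → 10 → 4 → 1, giving the cycle (1, 2, 9, 8, 3, 7, 10, 4).
Repeating from the next unused element and collecting all non-trivial cycles gives (1, 2, 9, 8, 3, 7, 10, 4).

(1, 2, 9, 8, 3, 7, 10, 4)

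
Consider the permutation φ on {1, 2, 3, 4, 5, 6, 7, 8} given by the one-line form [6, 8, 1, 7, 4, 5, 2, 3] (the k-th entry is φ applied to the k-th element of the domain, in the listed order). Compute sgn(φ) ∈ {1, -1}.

-1

In disjoint-cycle form the cycle lengths are 8.
A cycle is odd iff its length is even; φ has 1 even-length cycle, so sgn(φ) = (−1)^1 and φ is odd.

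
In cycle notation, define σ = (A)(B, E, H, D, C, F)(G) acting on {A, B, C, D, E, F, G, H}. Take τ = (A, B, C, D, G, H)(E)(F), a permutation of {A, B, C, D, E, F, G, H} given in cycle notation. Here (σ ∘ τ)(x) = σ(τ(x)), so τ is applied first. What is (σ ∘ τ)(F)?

B

First apply τ: τ(F) = F, then σ(F) = B. Thus (σ ∘ τ)(F) = B.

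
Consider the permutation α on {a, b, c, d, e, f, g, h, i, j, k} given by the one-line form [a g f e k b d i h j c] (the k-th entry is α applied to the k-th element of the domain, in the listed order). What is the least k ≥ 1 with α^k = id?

Decomposing into disjoint cycles gives cycle lengths 7, 2, 1, 1.
The order of α is the least common multiple of its cycle lengths: lcm(7, 2) = 14.

14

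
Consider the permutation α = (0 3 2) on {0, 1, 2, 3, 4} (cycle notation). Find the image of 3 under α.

3 appears in (0 3 2); the next entry (wrapping around) is 2.

2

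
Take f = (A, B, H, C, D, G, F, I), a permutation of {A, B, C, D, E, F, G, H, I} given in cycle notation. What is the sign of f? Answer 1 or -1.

The cycle lengths are 8, 1.
A cycle is odd iff its length is even; f has 1 even-length cycle, so sgn(f) = (−1)^1 and f is odd.

-1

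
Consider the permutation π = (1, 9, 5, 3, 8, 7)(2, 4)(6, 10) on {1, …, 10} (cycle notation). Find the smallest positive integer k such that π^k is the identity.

6

The disjoint cycles have lengths 6, 2, 2.
The order is lcm(6, 2, 2) = 6.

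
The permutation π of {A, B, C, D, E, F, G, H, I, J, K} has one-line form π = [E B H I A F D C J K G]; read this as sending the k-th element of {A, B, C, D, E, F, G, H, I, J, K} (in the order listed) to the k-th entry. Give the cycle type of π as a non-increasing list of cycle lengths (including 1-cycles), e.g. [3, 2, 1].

The disjoint cycles are (A, E)(B)(C, H)(D, I, J, K, G)(F), with lengths 5, 2, 2, 1, 1 in non-increasing order.

[5, 2, 2, 1, 1]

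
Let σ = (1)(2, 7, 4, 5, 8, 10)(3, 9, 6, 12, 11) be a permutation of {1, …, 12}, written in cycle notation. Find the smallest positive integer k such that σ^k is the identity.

30

The cycle type of σ is (6, 5, 1).
The order of σ is the least common multiple of its cycle lengths: lcm(6, 5) = 30.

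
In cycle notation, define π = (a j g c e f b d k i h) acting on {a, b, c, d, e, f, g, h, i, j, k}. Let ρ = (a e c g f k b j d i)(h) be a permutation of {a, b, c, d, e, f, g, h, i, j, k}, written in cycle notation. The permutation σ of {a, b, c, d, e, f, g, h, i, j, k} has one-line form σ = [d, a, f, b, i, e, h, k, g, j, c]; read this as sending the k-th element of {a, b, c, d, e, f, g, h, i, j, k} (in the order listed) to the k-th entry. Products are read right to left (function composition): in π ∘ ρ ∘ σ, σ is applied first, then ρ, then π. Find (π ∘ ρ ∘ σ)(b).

Chase b: σ(b) = a; ρ(a) = e; π(e) = f. Hence (π ∘ ρ ∘ σ)(b) = f.

f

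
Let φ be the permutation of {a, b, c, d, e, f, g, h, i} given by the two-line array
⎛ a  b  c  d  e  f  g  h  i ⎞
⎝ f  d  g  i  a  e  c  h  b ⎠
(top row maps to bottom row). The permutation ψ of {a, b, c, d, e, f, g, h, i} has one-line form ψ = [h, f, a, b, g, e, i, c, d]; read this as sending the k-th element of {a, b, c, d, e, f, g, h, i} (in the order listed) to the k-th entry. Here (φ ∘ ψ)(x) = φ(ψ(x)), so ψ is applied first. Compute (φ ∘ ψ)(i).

First apply ψ: ψ(i) = d, then φ(d) = i. Thus (φ ∘ ψ)(i) = i.

i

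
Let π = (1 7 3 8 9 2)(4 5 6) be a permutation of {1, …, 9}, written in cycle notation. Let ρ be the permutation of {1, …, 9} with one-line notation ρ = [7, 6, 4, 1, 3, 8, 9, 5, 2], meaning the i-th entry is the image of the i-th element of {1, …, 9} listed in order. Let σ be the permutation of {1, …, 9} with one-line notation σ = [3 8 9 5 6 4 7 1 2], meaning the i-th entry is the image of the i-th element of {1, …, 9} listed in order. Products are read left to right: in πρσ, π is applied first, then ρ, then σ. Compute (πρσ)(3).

6

Chase 3: π(3) = 8; ρ(8) = 5; σ(5) = 6. Hence (πρσ)(3) = 6.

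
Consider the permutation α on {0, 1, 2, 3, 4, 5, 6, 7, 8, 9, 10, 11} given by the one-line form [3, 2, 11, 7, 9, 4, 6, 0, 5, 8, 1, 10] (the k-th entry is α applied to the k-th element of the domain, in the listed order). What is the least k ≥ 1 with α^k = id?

12

Writing α as disjoint cycles, the cycle lengths are 4, 4, 3, 1.
The order of α is the least common multiple of its cycle lengths: lcm(4, 4, 3) = 12.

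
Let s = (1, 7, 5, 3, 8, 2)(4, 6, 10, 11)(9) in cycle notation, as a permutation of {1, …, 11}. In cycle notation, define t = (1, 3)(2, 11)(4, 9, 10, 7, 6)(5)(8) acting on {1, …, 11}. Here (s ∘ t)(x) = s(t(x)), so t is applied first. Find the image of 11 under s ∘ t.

t(11) = 2, then s(2) = 1; composing gives (s ∘ t)(11) = 1.

1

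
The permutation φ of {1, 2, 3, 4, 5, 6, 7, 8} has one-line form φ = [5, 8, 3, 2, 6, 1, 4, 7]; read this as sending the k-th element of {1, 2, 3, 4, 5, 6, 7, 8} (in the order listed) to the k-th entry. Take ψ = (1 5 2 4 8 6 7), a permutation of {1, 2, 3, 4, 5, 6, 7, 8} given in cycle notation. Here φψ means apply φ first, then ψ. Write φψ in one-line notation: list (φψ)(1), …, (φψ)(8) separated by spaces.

2 6 3 4 7 5 8 1

(φψ)(x) = ψ(φ(x)). Computing each image: ψ(φ(1)) = ψ(5) = 2, ψ(φ(2)) = ψ(8) = 6, ψ(φ(3)) = ψ(3) = 3, ψ(φ(4)) = ψ(2) = 4, ψ(φ(5)) = ψ(6) = 7, ψ(φ(6)) = ψ(1) = 5, ψ(φ(7)) = ψ(4) = 8, ψ(φ(8)) = ψ(7) = 1.
Hence φψ = [2 6 3 4 7 5 8 1].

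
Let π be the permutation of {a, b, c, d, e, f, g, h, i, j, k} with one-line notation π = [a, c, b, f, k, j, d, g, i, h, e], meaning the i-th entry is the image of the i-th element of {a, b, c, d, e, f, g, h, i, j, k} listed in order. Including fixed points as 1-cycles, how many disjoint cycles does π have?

The cycle decomposition is (a)(b c)(d f j h g)(e k)(i), which has 5 cycles (counting 1-cycles).

5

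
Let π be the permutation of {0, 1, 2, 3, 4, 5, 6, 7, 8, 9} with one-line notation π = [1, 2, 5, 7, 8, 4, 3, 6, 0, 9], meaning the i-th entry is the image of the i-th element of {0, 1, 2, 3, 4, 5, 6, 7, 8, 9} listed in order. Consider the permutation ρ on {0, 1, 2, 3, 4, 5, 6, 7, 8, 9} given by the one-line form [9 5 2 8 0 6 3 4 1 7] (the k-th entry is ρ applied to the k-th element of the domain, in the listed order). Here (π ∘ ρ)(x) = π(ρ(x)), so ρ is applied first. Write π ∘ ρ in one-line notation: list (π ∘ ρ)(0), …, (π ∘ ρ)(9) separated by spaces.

9 4 5 0 1 3 7 8 2 6

Chase each element through ρ then π: 0 → 9 → 9; 1 → 5 → 4; 2 → 2 → 5; 3 → 8 → 0; 4 → 0 → 1; 5 → 6 → 3; 6 → 3 → 7; 7 → 4 → 8; 8 → 1 → 2; 9 → 7 → 6.
Collecting the images, π ∘ ρ = [9 4 5 0 1 3 7 8 2 6].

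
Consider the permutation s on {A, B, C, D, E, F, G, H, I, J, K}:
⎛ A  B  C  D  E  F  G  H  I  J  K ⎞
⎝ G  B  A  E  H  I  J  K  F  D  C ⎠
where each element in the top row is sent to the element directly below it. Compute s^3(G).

E

Tracing G → J → … returns to G after 8 steps, so G lies in an 8-cycle (A G J D E H K C).
Stepping 3 places around the cycle: G → J → D → E.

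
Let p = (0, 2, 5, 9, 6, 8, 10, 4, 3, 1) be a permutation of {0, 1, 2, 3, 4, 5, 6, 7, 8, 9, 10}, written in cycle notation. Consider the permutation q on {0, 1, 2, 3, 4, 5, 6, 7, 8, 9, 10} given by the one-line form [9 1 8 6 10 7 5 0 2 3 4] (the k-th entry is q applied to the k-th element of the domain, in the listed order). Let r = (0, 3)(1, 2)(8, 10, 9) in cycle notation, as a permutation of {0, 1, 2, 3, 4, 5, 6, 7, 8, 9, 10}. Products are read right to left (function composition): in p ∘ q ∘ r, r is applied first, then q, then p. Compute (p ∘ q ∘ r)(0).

Chase 0: r(0) = 3; q(3) = 6; p(6) = 8. Hence (p ∘ q ∘ r)(0) = 8.

8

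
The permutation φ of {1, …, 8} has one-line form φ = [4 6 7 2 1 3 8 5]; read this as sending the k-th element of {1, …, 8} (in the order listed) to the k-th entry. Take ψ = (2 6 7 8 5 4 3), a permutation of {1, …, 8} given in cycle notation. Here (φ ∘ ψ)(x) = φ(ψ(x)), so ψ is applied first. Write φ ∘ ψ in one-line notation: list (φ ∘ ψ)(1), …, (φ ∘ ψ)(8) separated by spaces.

4 3 6 7 2 8 5 1

(φ ∘ ψ)(x) = φ(ψ(x)). Computing each image: φ(ψ(1)) = φ(1) = 4, φ(ψ(2)) = φ(6) = 3, φ(ψ(3)) = φ(2) = 6, φ(ψ(4)) = φ(3) = 7, φ(ψ(5)) = φ(4) = 2, φ(ψ(6)) = φ(7) = 8, φ(ψ(7)) = φ(8) = 5, φ(ψ(8)) = φ(5) = 1.
Hence φ ∘ ψ = [4 3 6 7 2 8 5 1].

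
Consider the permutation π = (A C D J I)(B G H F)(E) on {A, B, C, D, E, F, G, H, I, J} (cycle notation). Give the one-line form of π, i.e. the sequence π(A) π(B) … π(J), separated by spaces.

Each element maps to the next entry in its cycle (wrapping to the front): A→C, B→G, C→D, D→J, E→E, F→B, G→H, H→F, I→A, J→I.
So the one-line form is C G D J E B H F A I.

C G D J E B H F A I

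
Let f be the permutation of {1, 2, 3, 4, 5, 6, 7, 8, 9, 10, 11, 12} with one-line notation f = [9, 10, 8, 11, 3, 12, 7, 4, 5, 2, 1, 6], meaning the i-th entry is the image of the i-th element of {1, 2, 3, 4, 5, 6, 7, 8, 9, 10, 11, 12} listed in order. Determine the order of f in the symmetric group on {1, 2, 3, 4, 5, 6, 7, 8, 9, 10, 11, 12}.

14

Writing f as disjoint cycles, the cycle lengths are 7, 2, 2, 1.
Since disjoint cycles commute, ord(f) = lcm(7, 2, 2) = 14.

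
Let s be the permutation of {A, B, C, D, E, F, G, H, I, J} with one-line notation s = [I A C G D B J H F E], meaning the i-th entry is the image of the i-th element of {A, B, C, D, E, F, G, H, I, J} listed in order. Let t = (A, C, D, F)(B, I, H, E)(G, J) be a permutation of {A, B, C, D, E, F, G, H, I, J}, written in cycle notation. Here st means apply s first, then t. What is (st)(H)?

E

First apply s: s(H) = H, then t(H) = E. Thus (st)(H) = E.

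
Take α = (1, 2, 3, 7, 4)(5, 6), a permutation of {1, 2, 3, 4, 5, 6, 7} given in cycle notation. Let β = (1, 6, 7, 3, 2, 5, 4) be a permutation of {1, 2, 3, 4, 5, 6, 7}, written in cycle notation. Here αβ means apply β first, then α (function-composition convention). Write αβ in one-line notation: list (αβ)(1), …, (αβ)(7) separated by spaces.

5 6 3 2 1 4 7

Chase each element through β then α: 1 → 6 → 5; 2 → 5 → 6; 3 → 2 → 3; 4 → 1 → 2; 5 → 4 → 1; 6 → 7 → 4; 7 → 3 → 7.
Collecting the images, αβ = [5 6 3 2 1 4 7].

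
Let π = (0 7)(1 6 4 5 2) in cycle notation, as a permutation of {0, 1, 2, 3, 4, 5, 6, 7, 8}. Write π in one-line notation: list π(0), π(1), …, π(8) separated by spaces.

7 6 1 3 5 2 4 0 8

Image by image: 0→7, 1→6, 2→1, 3→3, 4→5, 5→2, 6→4, 7→0, 8→8.
So the one-line form is 7 6 1 3 5 2 4 0 8.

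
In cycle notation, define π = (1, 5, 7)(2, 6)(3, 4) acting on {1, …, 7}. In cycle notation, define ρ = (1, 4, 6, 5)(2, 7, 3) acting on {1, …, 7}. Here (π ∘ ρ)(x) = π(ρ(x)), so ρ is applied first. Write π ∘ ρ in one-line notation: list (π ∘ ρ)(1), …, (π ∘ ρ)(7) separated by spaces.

(π ∘ ρ)(x) = π(ρ(x)). Computing each image: π(ρ(1)) = π(4) = 3, π(ρ(2)) = π(7) = 1, π(ρ(3)) = π(2) = 6, π(ρ(4)) = π(6) = 2, π(ρ(5)) = π(1) = 5, π(ρ(6)) = π(5) = 7, π(ρ(7)) = π(3) = 4.
Hence π ∘ ρ = [3 1 6 2 5 7 4].

3 1 6 2 5 7 4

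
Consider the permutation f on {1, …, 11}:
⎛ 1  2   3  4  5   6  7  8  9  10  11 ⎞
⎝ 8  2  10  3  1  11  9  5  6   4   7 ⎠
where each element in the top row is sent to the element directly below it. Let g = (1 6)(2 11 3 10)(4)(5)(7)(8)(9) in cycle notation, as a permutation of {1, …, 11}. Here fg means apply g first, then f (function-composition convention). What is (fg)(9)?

First apply g: g(9) = 9, then f(9) = 6. Thus (fg)(9) = 6.

6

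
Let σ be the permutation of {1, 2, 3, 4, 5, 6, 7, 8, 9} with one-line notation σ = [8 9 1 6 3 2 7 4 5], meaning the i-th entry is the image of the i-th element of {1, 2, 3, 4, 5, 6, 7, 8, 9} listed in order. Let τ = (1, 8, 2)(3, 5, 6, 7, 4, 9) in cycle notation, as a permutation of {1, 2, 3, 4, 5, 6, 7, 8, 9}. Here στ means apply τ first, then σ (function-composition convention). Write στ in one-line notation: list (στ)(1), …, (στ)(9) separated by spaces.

4 8 3 5 2 7 6 9 1

For each element, apply τ then σ: 1 → 8 → 4; 2 → 1 → 8; 3 → 5 → 3; 4 → 9 → 5; 5 → 6 → 2; 6 → 7 → 7; 7 → 4 → 6; 8 → 2 → 9; 9 → 3 → 1.
Collecting the images, στ = [4 8 3 5 2 7 6 9 1].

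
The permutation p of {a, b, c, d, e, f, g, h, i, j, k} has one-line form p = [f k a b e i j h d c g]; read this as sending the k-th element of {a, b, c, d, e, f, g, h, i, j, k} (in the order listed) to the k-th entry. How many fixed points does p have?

2

The fixed points (elements with p(x) = x) are {e, h}, so there are 2.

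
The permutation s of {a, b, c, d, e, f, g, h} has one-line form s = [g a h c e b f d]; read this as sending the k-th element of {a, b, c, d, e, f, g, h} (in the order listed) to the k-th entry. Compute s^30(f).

a

Tracing f → b → … returns to f after 4 steps, so f lies in a 4-cycle (a, g, f, b).
Since the cycle has length 4, s^30 acts on it the same as s^2 (30 mod 4 = 2).
Advancing 2 steps from f: f → b → a.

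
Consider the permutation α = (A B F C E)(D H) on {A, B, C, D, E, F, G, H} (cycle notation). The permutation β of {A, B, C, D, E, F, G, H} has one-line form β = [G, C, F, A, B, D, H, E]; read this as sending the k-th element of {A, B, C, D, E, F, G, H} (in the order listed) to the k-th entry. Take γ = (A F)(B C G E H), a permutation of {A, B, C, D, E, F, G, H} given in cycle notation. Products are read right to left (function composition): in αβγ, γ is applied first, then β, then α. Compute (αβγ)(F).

G

Chase F: γ(F) = A; β(A) = G; α(G) = G. Hence (αβγ)(F) = G.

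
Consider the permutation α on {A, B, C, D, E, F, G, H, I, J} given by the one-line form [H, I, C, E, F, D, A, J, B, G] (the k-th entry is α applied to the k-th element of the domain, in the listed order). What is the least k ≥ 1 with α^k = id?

12

Decomposing into disjoint cycles gives cycle lengths 4, 3, 2, 1.
The order is lcm(4, 3, 2) = 12.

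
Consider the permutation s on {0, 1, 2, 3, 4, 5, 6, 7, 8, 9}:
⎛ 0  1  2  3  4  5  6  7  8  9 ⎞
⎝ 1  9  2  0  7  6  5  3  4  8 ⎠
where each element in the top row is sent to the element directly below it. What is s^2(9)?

Tracing 9 → 8 → … returns to 9 after 7 steps, so 9 lies in a 7-cycle (0, 1, 9, 8, 4, 7, 3).
Stepping 2 places around the cycle: 9 → 8 → 4.

4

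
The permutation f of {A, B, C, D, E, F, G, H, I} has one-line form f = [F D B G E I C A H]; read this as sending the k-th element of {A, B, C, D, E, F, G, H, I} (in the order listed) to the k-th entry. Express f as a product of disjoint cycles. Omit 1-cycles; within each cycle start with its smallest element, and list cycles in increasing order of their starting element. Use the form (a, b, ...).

(A, F, I, H)(B, D, G, C)

From A: A → F → I → H → A, closing the cycle (A, F, I, H).
Continuing from each remaining unvisited element yields (A, F, I, H)(B, D, G, C).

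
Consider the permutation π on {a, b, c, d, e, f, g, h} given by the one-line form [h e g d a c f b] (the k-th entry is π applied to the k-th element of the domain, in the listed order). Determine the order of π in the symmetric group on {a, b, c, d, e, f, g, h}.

The disjoint-cycle form of π has cycle lengths 4, 3, 1.
Since disjoint cycles commute, ord(π) = lcm(4, 3) = 12.

12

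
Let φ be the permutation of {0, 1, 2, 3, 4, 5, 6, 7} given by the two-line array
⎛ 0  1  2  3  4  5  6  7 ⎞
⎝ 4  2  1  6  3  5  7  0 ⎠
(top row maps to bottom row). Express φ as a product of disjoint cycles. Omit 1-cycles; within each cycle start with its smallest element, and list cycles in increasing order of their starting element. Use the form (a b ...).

Start at 0 and follow images: 0 → 4 → 3 → 6 → 7 → 0, giving the cycle (0 4 3 6 7).
Repeating from the next unused element and collecting all non-trivial cycles gives (0 4 3 6 7)(1 2).

(0 4 3 6 7)(1 2)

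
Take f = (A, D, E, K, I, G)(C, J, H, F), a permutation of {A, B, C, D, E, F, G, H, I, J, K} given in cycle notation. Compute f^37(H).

F

H lies in the 4-cycle (C, J, H, F).
Powers repeat with period 4 on this cycle, and 37 mod 4 = 1, so f^37(H) = f^1(H).
Advancing 1 step from H: H → F.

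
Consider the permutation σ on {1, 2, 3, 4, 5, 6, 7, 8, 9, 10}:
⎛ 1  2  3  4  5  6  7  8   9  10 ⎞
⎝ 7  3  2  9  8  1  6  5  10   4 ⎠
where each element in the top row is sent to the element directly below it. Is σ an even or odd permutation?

even

In disjoint-cycle form the cycle lengths are 3, 3, 2, 2.
A cycle of length ℓ contributes ℓ−1 transpositions, so σ is a product of 2 + 2 + 1 + 1 = 6 transpositions — even.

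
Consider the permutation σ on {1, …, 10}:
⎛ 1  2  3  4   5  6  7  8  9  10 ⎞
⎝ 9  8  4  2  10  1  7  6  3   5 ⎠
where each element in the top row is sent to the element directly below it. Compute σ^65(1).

3

Tracing 1 → 9 → … returns to 1 after 7 steps, so 1 lies in a 7-cycle (1, 9, 3, 4, 2, 8, 6).
Since the cycle has length 7, σ^65 acts on it the same as σ^2 (65 mod 7 = 2).
Stepping 2 places around the cycle: 1 → 9 → 3.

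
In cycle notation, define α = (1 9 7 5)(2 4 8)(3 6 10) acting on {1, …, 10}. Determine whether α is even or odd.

odd

The cycle lengths are 4, 3, 3.
A cycle is odd iff its length is even; α has 1 even-length cycle, so sgn(α) = (−1)^1 and α is odd.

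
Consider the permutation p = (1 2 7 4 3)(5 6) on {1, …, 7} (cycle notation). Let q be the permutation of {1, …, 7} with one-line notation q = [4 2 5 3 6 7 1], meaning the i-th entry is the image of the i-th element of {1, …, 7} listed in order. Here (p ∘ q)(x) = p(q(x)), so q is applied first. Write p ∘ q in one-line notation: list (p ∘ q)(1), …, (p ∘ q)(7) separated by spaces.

3 7 6 1 5 4 2

For each element, apply q then p: 1 → 4 → 3; 2 → 2 → 7; 3 → 5 → 6; 4 → 3 → 1; 5 → 6 → 5; 6 → 7 → 4; 7 → 1 → 2.
Collecting the images, p ∘ q = [3 7 6 1 5 4 2].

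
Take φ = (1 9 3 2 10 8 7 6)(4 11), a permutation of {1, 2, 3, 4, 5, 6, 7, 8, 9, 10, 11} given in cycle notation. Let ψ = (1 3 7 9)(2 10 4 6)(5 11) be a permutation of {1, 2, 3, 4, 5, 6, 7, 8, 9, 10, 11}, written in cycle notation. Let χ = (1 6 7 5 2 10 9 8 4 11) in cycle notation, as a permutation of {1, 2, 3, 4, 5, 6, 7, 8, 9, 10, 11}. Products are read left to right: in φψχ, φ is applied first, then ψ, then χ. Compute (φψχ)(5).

(φψχ)(5) = χ(ψ(φ(5))). φ(5) = 5, then ψ(5) = 11, then χ(11) = 1, so the result is 1.

1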